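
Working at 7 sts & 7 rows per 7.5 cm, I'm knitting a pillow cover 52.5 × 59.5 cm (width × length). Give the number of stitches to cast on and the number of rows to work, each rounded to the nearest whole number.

Cast on 49 stitches and work 56 rows.

Stitch gauge = 7/7.5 = 0.933 sts/cm; 52.5 × 0.933 = 49.00 → 49 sts.
Row gauge = 7/7.5 = 0.933 rows/cm; 59.5 × 0.933 = 55.53 → 56 rows.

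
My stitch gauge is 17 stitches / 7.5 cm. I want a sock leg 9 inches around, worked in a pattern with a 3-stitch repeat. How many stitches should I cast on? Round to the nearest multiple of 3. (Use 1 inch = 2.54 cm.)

9 in = 9 × 2.54 = 22.86 cm.
17 / 7.5 = 2.267 sts/cm.
22.86 × 2.267 = 51.82 sts.
→ 51.

CO 51 sts.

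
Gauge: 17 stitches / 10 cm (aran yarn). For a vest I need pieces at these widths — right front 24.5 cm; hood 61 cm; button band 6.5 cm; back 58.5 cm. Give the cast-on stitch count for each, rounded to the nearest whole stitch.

Rate = 17/10 = 1.7 sts per cm.
right front: 24.5 × 1.7 = 41.65 → 42.
hood: 61 × 1.7 = 103.70 → 104.
button band: 6.5 × 1.7 = 11.05 → 11.
back: 58.5 × 1.7 = 99.45 → 99.

right front 42; hood 104; button band 11; back 99.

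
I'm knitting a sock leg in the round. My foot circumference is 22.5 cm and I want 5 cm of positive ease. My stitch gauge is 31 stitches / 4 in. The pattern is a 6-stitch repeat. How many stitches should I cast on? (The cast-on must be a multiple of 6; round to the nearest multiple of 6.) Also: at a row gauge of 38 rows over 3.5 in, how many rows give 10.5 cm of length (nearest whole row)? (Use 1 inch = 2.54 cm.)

Cast on 84 stitches; work 45 rows.

Finished = 22.5 + 5 = 27.5 cm.
27.5 cm × 1/2.54 = 10.83 inches.
31/4 = 7.75 sts per in; 10.83 × 7.75 = 83.91 sts.
Nearest multiple of 6 → 84.
10.5 cm = 4.13 inches; × 10.857 = 44.88 → 45 rows.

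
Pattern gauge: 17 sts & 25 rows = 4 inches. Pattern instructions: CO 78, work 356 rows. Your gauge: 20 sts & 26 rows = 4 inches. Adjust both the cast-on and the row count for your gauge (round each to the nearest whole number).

Stitches: 78 × 20/17 = 91.76 → 92.
Rows: 356 × 26/25 = 370.24 → 370.

Cast on 92 stitches; work 370 rows.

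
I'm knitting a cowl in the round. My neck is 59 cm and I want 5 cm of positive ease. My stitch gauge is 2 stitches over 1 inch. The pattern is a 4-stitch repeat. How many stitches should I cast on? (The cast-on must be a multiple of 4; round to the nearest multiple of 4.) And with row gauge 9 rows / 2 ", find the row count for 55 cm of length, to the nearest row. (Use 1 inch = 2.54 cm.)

Finished = 59 + 5 = 64 cm.
64 cm × 1/2.54 = 25.20 inches.
2/1 = 2 sts per in; 25.20 × 2 = 50.39 sts.
Nearest multiple of 4 → 52.
55 cm = 21.65 inches; × 4.5 = 97.44 → 97 rows.

Cast on 52 stitches; work 97 rows.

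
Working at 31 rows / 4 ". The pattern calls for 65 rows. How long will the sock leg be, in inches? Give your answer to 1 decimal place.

31 rows / 4 inch = 7.75 rows per inch.
65 / 7.75 = 8.39 inches.

8.4 inches.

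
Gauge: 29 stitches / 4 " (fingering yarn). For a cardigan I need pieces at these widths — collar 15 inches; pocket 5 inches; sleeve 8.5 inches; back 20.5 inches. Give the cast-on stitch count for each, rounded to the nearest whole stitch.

collar 109; pocket 36; sleeve 62; back 149.

Rate = 29/4 = 7.25 sts per in.
collar: 15 × 7.25 = 108.75 → 109.
pocket: 5 × 7.25 = 36.25 → 36.
sleeve: 8.5 × 7.25 = 61.62 → 62.
back: 20.5 × 7.25 = 148.62 → 149.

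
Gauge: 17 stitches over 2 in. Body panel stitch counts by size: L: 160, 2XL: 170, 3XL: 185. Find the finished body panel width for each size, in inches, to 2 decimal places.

17/2 = 8.5 sts per in.
L: 160 / 8.5 = 18.824 → 18.82 in.
2XL: 170 / 8.5 = 20.000 → 20.00 in.
3XL: 185 / 8.5 = 21.765 → 21.76 in.

L 18.82 inches; 2XL 20.00 inches; 3XL 21.76 inches.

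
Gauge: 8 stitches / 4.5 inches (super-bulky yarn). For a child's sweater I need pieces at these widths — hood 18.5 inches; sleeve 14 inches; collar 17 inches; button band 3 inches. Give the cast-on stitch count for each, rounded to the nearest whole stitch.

hood 33; sleeve 25; collar 30; button band 5.

Rate = 8/4.5 = 1.778 sts per in.
hood: 18.5 × 1.778 = 32.89 → 33.
sleeve: 14 × 1.778 = 24.89 → 25.
collar: 17 × 1.778 = 30.22 → 30.
button band: 3 × 1.778 = 5.33 → 5.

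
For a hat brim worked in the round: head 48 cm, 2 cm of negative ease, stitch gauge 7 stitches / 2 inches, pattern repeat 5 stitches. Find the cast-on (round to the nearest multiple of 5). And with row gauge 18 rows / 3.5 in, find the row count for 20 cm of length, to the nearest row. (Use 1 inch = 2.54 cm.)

Finished = 48 − 2 = 46 cm.
46 cm × 1/2.54 = 18.11 inches.
7/2 = 3.5 sts per in; 18.11 × 3.5 = 63.39 sts.
Nearest multiple of 5 → 65.
20 cm = 7.87 inches; × 5.143 = 40.49 → 40 rows.

Cast on 65 stitches; work 40 rows.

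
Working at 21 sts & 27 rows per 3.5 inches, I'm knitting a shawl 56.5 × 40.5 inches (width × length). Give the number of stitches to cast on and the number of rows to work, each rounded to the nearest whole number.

Stitch gauge = 21/3.5 = 6 sts/in; 56.5 × 6 = 339.00 → 339 sts.
Row gauge = 27/3.5 = 7.714 rows/in; 40.5 × 7.714 = 312.43 → 312 rows.

Cast on 339 stitches and work 312 rows.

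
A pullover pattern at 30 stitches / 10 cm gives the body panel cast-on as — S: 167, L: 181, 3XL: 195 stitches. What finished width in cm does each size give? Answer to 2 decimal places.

S 55.67 cm; L 60.33 cm; 3XL 65.00 cm.

30/10 = 3 sts per cm.
S: 167 / 3 = 55.667 → 55.67 cm.
L: 181 / 3 = 60.333 → 60.33 cm.
3XL: 195 / 3 = 65.000 → 65.00 cm.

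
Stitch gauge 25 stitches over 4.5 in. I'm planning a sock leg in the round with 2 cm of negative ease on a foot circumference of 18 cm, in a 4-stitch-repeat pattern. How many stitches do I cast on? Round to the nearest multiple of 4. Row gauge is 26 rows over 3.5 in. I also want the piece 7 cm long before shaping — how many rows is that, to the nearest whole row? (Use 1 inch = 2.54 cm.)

Cast on 36 stitches; work 20 rows.

Finished = 18 − 2 = 16 cm.
16 cm × 1/2.54 = 6.30 inches.
25/4.5 = 5.556 sts per in; 6.30 × 5.556 = 35.00 sts.
Nearest multiple of 4 → 36.
7 cm = 2.76 inches; × 7.429 = 20.47 → 20 rows.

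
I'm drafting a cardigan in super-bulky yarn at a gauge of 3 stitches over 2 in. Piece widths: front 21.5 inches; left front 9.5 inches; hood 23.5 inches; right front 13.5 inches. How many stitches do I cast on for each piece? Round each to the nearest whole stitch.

front 32; left front 14; hood 35; right front 20.

Rate = 3/2 = 1.5 sts per in.
front: 21.5 × 1.5 = 32.25 → 32.
left front: 9.5 × 1.5 = 14.25 → 14.
hood: 23.5 × 1.5 = 35.25 → 35.
right front: 13.5 × 1.5 = 20.25 → 20.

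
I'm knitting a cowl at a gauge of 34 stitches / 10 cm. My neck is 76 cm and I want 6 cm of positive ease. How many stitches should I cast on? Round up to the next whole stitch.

Finished = 76 + 6 = 82 cm.
34 / 10 = 3.4 sts per cm.
82.00 × 3.4 = 278.80 sts.
→ 279 sts.

279 stitches.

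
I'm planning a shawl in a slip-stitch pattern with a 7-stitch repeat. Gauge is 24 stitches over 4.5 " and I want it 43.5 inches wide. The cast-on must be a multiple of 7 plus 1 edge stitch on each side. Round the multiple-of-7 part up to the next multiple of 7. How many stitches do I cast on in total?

24 / 4.5 = 5.333 sts per inch.
43.5 × 5.333 = 232.00 sts.
Less 2 edge sts → 230.00 for the repeat.
Next multiple of 7: 231.
Add back 2 edge sts → 233.

Cast on 233 stitches.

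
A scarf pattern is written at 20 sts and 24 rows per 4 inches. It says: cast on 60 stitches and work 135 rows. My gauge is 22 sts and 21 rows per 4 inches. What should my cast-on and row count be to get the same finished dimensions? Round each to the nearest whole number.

Cast on 66 stitches; work 118 rows.

Stitches: 60 × 22/20 = 66.00 → 66.
Rows: 135 × 21/24 = 118.12 → 118.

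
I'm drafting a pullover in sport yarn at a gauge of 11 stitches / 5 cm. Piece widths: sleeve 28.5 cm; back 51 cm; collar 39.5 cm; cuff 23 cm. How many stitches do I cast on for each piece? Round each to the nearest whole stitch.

Rate = 11/5 = 2.2 sts per cm.
sleeve: 28.5 × 2.2 = 62.70 → 63.
back: 51 × 2.2 = 112.20 → 112.
collar: 39.5 × 2.2 = 86.90 → 87.
cuff: 23 × 2.2 = 50.60 → 51.

sleeve 63; back 112; collar 87; cuff 51.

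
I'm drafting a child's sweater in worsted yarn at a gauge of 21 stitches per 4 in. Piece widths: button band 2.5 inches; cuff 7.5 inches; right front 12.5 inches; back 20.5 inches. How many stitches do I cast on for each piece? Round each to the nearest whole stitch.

Rate = 21/4 = 5.25 sts per in.
button band: 2.5 × 5.25 = 13.12 → 13.
cuff: 7.5 × 5.25 = 39.38 → 39.
right front: 12.5 × 5.25 = 65.62 → 66.
back: 20.5 × 5.25 = 107.62 → 108.

button band 13; cuff 39; right front 66; back 108.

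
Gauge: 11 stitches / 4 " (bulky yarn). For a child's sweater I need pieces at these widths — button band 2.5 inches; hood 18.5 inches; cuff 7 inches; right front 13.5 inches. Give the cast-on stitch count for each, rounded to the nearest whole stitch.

button band 7; hood 51; cuff 19; right front 37.

Rate = 11/4 = 2.75 sts per in.
button band: 2.5 × 2.75 = 6.88 → 7.
hood: 18.5 × 2.75 = 50.88 → 51.
cuff: 7 × 2.75 = 19.25 → 19.
right front: 13.5 × 2.75 = 37.12 → 37.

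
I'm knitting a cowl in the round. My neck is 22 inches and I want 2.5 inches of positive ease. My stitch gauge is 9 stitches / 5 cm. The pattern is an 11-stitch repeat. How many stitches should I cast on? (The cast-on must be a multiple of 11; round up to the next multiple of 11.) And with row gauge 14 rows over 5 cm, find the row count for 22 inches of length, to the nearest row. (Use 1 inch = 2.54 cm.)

Finished = 22 + 2.5 = 24.5 inches.
24.5 inches × 2.54 = 62.23 cm.
9/5 = 1.8 sts per cm; 62.23 × 1.8 = 112.01 sts.
Next multiple of 11 → 121.
22 inches = 55.88 cm; × 2.8 = 156.46 → 156 rows.

Cast on 121 stitches; work 156 rows.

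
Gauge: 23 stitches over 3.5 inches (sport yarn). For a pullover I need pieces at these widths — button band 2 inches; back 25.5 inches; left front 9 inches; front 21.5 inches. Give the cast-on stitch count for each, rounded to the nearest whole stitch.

Rate = 23/3.5 = 6.571 sts per in.
button band: 2 × 6.571 = 13.14 → 13.
back: 25.5 × 6.571 = 167.57 → 168.
left front: 9 × 6.571 = 59.14 → 59.
front: 21.5 × 6.571 = 141.29 → 141.

button band 13; back 168; left front 59; front 141.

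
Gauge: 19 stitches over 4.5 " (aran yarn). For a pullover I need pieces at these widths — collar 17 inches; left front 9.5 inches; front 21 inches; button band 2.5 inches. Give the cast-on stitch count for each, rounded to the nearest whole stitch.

collar 72; left front 40; front 89; button band 11.

Rate = 19/4.5 = 4.222 sts per in.
collar: 17 × 4.222 = 71.78 → 72.
left front: 9.5 × 4.222 = 40.11 → 40.
front: 21 × 4.222 = 88.67 → 89.
button band: 2.5 × 4.222 = 10.56 → 11.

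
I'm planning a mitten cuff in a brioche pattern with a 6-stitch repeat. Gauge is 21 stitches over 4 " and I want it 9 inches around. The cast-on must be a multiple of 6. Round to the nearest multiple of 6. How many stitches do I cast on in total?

21 / 4 = 5.25 sts per inch.
9 × 5.25 = 47.25 sts.
Nearest multiple of 6: 48.

CO 48 sts.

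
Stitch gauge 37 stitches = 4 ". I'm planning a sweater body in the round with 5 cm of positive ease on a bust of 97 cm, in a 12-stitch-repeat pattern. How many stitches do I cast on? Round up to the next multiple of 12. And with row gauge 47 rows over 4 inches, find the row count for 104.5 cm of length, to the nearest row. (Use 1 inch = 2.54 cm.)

Cast on 372 stitches; work 483 rows.

Finished = 97 + 5 = 102 cm.
102 cm × 1/2.54 = 40.16 inches.
37/4 = 9.25 sts per in; 40.16 × 9.25 = 371.46 sts.
Next multiple of 12 → 372.
104.5 cm = 41.14 inches; × 11.75 = 483.42 → 483 rows.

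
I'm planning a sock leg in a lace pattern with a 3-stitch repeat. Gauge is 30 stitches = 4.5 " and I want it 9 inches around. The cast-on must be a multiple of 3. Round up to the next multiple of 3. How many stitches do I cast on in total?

CO 60 sts.

30 / 4.5 = 6.667 sts per inch.
9 × 6.667 = 60.00 sts.
Next multiple of 3: 60.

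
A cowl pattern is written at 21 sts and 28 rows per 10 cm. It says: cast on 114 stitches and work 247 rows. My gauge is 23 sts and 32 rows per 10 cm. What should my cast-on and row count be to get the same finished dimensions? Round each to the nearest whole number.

Stitches: 114 × 23/21 = 124.86 → 125.
Rows: 247 × 32/28 = 282.29 → 282.

Cast on 125 stitches; work 282 rows.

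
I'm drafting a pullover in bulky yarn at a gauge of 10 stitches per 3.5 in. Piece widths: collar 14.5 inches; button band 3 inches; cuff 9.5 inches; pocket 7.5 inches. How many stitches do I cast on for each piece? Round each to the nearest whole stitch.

collar 41; button band 9; cuff 27; pocket 21.

Rate = 10/3.5 = 2.857 sts per in.
collar: 14.5 × 2.857 = 41.43 → 41.
button band: 3 × 2.857 = 8.57 → 9.
cuff: 9.5 × 2.857 = 27.14 → 27.
pocket: 7.5 × 2.857 = 21.43 → 21.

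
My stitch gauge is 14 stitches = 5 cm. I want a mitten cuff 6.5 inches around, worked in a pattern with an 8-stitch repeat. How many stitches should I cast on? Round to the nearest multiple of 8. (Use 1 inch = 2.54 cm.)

6.5 in = 6.5 × 2.54 = 16.51 cm.
14 / 5 = 2.8 sts/cm.
16.51 × 2.8 = 46.23 sts.
→ 48.

CO 48 sts.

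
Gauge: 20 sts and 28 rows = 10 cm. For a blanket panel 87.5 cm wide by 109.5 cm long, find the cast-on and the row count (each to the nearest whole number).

Cast on 175 stitches and work 307 rows.

Stitch gauge = 20/10 = 2 sts/cm; 87.5 × 2 = 175.00 → 175 sts.
Row gauge = 28/10 = 2.8 rows/cm; 109.5 × 2.8 = 306.60 → 307 rows.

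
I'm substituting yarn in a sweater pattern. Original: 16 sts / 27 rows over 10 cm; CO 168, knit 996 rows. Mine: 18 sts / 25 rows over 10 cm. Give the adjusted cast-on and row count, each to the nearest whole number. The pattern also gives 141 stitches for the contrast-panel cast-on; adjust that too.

Cast on 189 stitches; work 922 rows; contrast-panel cast-on 159 stitches.

Stitches: 168 × 18/16 = 189.00 → 189.
Rows: 996 × 25/27 = 922.22 → 922.
contrast-panel cast-on: 141 × 18/16 = 158.62 → 159.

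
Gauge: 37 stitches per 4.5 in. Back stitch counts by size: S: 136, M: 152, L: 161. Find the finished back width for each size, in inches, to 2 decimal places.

S 16.54 inches; M 18.49 inches; L 19.58 inches.

37/4.5 = 8.222 sts per in.
S: 136 / 8.222 = 16.541 → 16.54 in.
M: 152 / 8.222 = 18.486 → 18.49 in.
L: 161 / 8.222 = 19.581 → 19.58 in.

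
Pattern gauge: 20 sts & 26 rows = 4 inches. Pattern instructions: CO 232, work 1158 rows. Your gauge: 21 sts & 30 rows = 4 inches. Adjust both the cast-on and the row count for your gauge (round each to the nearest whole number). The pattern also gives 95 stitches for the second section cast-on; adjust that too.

Cast on 244 stitches; work 1336 rows; second section cast-on 100 stitches.

Stitches: 232 × 21/20 = 243.60 → 244.
Rows: 1158 × 30/26 = 1336.15 → 1336.
second section cast-on: 95 × 21/20 = 99.75 → 100.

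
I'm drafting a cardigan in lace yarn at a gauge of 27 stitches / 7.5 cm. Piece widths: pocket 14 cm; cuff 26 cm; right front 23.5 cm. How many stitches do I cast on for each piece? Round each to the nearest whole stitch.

pocket 50; cuff 94; right front 85.

Rate = 27/7.5 = 3.6 sts per cm.
pocket: 14 × 3.6 = 50.40 → 50.
cuff: 26 × 3.6 = 93.60 → 94.
right front: 23.5 × 3.6 = 84.60 → 85.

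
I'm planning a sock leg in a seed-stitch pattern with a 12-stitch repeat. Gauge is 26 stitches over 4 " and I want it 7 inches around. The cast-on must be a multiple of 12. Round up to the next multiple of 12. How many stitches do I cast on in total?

48 stitches.

26 / 4 = 6.5 sts per inch.
7 × 6.5 = 45.50 sts.
Next multiple of 12: 48.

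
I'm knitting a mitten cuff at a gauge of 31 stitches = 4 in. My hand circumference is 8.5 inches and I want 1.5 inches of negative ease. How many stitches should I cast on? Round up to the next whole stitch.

Finished = 8.5 − 1.5 = 7 in.
31 / 4 = 7.75 sts per inch.
7.00 × 7.75 = 54.25 sts.
→ 55 sts.

Cast on 55 stitches.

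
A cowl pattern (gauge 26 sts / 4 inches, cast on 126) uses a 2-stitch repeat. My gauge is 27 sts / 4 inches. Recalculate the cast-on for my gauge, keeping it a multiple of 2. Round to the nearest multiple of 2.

126 × 27 / 26 = 130.85.
Nearest multiple of 2: 130.

CO 130 sts.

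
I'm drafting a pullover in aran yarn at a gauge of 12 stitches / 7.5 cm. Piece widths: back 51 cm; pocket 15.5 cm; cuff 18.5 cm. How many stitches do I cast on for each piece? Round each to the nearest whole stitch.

Rate = 12/7.5 = 1.6 sts per cm.
back: 51 × 1.6 = 81.60 → 82.
pocket: 15.5 × 1.6 = 24.80 → 25.
cuff: 18.5 × 1.6 = 29.60 → 30.

back 82; pocket 25; cuff 30.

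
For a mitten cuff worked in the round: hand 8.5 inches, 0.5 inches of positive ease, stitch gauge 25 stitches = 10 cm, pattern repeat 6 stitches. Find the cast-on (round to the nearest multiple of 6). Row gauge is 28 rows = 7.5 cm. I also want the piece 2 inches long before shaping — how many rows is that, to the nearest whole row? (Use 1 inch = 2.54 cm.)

Cast on 60 stitches; work 19 rows.

Finished = 8.5 + 0.5 = 9 inches.
9 inches × 2.54 = 22.86 cm.
25/10 = 2.5 sts per cm; 22.86 × 2.5 = 57.15 sts.
Nearest multiple of 6 → 60.
2 inches = 5.08 cm; × 3.733 = 18.97 → 19 rows.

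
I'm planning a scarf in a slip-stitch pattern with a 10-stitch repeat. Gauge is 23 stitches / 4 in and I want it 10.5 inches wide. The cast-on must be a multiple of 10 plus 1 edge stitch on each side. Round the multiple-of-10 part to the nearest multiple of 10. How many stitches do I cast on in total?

23 / 4 = 5.75 sts per inch.
10.5 × 5.75 = 60.38 sts.
Less 2 edge sts → 58.38 for the repeat.
Nearest multiple of 10: 60.
Add back 2 edge sts → 62.

62 stitches.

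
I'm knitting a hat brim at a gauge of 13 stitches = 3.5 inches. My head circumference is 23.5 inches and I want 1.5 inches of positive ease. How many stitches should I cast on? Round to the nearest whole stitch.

93 stitches.

Finished = 23.5 + 1.5 = 25 in.
13 / 3.5 = 3.714 sts per inch.
25.00 × 3.714 = 92.86 sts.
→ 93 sts.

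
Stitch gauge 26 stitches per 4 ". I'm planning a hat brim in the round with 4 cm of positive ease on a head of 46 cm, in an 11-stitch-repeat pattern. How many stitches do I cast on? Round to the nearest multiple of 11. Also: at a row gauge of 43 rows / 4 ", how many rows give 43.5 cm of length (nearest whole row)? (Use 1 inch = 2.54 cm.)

Cast on 132 stitches; work 184 rows.

Finished = 46 + 4 = 50 cm.
50 cm × 1/2.54 = 19.69 inches.
26/4 = 6.5 sts per in; 19.69 × 6.5 = 127.95 sts.
Nearest multiple of 11 → 132.
43.5 cm = 17.13 inches; × 10.75 = 184.10 → 184 rows.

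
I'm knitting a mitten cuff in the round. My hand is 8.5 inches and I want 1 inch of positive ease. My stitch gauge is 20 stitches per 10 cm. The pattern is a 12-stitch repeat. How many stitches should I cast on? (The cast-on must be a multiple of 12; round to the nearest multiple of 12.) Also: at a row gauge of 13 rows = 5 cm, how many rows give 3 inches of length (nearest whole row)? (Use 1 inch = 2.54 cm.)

Cast on 48 stitches; work 20 rows.

Finished = 8.5 + 1 = 9.5 inches.
9.5 inches × 2.54 = 24.13 cm.
20/10 = 2 sts per cm; 24.13 × 2 = 48.26 sts.
Nearest multiple of 12 → 48.
3 inches = 7.62 cm; × 2.6 = 19.81 → 20 rows.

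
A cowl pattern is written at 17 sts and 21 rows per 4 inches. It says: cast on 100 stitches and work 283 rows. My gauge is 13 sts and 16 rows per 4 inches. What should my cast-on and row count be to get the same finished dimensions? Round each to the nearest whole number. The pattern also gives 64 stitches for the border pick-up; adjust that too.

Stitches: 100 × 13/17 = 76.47 → 76.
Rows: 283 × 16/21 = 215.62 → 216.
border pick-up: 64 × 13/17 = 48.94 → 49.

Cast on 76 stitches; work 216 rows; border pick-up 49 stitches.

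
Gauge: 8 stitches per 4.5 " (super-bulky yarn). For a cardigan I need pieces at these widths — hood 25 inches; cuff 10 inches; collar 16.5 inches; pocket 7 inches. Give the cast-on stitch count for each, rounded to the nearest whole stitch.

Rate = 8/4.5 = 1.778 sts per in.
hood: 25 × 1.778 = 44.44 → 44.
cuff: 10 × 1.778 = 17.78 → 18.
collar: 16.5 × 1.778 = 29.33 → 29.
pocket: 7 × 1.778 = 12.44 → 12.

hood 44; cuff 18; collar 29; pocket 12.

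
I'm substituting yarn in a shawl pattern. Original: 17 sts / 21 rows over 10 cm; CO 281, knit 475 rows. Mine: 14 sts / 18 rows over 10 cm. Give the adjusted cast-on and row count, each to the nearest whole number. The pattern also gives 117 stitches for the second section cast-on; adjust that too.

Cast on 231 stitches; work 407 rows; second section cast-on 96 stitches.

Stitches: 281 × 14/17 = 231.41 → 231.
Rows: 475 × 18/21 = 407.14 → 407.
second section cast-on: 117 × 14/17 = 96.35 → 96.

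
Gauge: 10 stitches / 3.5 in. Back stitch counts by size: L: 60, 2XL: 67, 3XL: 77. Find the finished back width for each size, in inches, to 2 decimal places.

10/3.5 = 2.857 sts per in.
L: 60 / 2.857 = 21.000 → 21.00 in.
2XL: 67 / 2.857 = 23.450 → 23.45 in.
3XL: 77 / 2.857 = 26.950 → 26.95 in.

L 21.00 inches; 2XL 23.45 inches; 3XL 26.95 inches.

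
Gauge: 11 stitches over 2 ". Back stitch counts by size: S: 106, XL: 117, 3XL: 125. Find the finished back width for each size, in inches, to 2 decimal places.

S 19.27 inches; XL 21.27 inches; 3XL 22.73 inches.

11/2 = 5.5 sts per in.
S: 106 / 5.5 = 19.273 → 19.27 in.
XL: 117 / 5.5 = 21.273 → 21.27 in.
3XL: 125 / 5.5 = 22.727 → 22.73 in.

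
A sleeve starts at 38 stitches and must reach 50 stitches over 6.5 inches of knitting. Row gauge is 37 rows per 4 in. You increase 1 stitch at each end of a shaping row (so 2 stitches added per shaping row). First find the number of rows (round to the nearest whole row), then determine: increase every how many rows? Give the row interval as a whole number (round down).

Rows = 6.5 × 9.25 = 60.1 → 60 rows.
Stitches to add: 12 → 6 shaping rows (at 2 st each).
60 / 6 = 10.00 → every 10 rows.

Increase every 10th row.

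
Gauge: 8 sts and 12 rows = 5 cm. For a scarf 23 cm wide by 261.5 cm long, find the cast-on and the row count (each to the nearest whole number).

Cast on 37 stitches and work 628 rows.

Stitch gauge = 8/5 = 1.6 sts/cm; 23 × 1.6 = 36.80 → 37 sts.
Row gauge = 12/5 = 2.4 rows/cm; 261.5 × 2.4 = 627.60 → 628 rows.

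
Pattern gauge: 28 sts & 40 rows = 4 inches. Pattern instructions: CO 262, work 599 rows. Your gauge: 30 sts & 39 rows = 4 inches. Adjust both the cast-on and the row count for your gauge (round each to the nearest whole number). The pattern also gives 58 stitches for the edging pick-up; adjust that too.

Stitches: 262 × 30/28 = 280.71 → 281.
Rows: 599 × 39/40 = 584.02 → 584.
edging pick-up: 58 × 30/28 = 62.14 → 62.

Cast on 281 stitches; work 584 rows; edging pick-up 62 stitches.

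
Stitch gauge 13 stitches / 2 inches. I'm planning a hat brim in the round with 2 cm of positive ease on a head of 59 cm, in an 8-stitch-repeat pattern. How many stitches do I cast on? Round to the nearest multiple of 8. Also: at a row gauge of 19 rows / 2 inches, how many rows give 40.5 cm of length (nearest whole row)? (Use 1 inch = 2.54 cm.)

Finished = 59 + 2 = 61 cm.
61 cm × 1/2.54 = 24.02 inches.
13/2 = 6.5 sts per in; 24.02 × 6.5 = 156.10 sts.
Nearest multiple of 8 → 160.
40.5 cm = 15.94 inches; × 9.5 = 151.48 → 151 rows.

Cast on 160 stitches; work 151 rows.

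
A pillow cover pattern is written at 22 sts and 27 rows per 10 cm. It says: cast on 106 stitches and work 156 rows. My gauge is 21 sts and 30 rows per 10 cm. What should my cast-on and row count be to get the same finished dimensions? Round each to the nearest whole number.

Stitches: 106 × 21/22 = 101.18 → 101.
Rows: 156 × 30/27 = 173.33 → 173.

Cast on 101 stitches; work 173 rows.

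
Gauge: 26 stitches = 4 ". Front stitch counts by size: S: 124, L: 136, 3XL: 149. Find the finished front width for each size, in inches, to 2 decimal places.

S 19.08 inches; L 20.92 inches; 3XL 22.92 inches.

26/4 = 6.5 sts per in.
S: 124 / 6.5 = 19.077 → 19.08 in.
L: 136 / 6.5 = 20.923 → 20.92 in.
3XL: 149 / 6.5 = 22.923 → 22.92 in.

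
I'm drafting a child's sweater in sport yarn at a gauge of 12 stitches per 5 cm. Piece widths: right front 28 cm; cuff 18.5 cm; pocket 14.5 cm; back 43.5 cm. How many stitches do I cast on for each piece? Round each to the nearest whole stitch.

Rate = 12/5 = 2.4 sts per cm.
right front: 28 × 2.4 = 67.20 → 67.
cuff: 18.5 × 2.4 = 44.40 → 44.
pocket: 14.5 × 2.4 = 34.80 → 35.
back: 43.5 × 2.4 = 104.40 → 104.

right front 67; cuff 44; pocket 35; back 104.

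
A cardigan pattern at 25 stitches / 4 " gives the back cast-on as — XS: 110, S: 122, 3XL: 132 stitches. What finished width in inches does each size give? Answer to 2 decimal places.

25/4 = 6.25 sts per in.
XS: 110 / 6.25 = 17.600 → 17.60 in.
S: 122 / 6.25 = 19.520 → 19.52 in.
3XL: 132 / 6.25 = 21.120 → 21.12 in.

XS 17.60 inches; S 19.52 inches; 3XL 21.12 inches.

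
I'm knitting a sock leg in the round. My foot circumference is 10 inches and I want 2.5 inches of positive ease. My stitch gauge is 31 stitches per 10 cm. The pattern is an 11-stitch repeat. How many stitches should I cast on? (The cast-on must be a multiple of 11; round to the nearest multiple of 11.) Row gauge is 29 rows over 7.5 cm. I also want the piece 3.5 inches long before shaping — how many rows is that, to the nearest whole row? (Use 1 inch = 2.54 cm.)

Cast on 99 stitches; work 34 rows.

Finished = 10 + 2.5 = 12.5 inches.
12.5 inches × 2.54 = 31.75 cm.
31/10 = 3.1 sts per cm; 31.75 × 3.1 = 98.42 sts.
Nearest multiple of 11 → 99.
3.5 inches = 8.89 cm; × 3.867 = 34.37 → 34 rows.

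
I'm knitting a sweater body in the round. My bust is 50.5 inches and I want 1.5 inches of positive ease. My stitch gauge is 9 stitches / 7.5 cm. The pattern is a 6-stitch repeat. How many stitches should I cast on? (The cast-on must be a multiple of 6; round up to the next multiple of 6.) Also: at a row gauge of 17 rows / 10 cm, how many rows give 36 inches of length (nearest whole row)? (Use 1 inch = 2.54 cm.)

Cast on 162 stitches; work 155 rows.

Finished = 50.5 + 1.5 = 52 inches.
52 inches × 2.54 = 132.08 cm.
9/7.5 = 1.2 sts per cm; 132.08 × 1.2 = 158.50 sts.
Next multiple of 6 → 162.
36 inches = 91.44 cm; × 1.7 = 155.45 → 155 rows.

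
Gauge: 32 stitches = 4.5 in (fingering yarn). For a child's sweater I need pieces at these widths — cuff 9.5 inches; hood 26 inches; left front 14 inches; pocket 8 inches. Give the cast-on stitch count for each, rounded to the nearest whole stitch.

cuff 68; hood 185; left front 100; pocket 57.

Rate = 32/4.5 = 7.111 sts per in.
cuff: 9.5 × 7.111 = 67.56 → 68.
hood: 26 × 7.111 = 184.89 → 185.
left front: 14 × 7.111 = 99.56 → 100.
pocket: 8 × 7.111 = 56.89 → 57.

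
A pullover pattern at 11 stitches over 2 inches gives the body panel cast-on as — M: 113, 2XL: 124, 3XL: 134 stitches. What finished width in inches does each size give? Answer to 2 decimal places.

11/2 = 5.5 sts per in.
M: 113 / 5.5 = 20.545 → 20.55 in.
2XL: 124 / 5.5 = 22.545 → 22.55 in.
3XL: 134 / 5.5 = 24.364 → 24.36 in.

M 20.55 inches; 2XL 22.55 inches; 3XL 24.36 inches.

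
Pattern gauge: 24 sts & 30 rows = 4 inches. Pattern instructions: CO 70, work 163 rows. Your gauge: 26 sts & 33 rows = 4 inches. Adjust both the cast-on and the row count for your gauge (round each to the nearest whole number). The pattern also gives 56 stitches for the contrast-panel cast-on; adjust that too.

Stitches: 70 × 26/24 = 75.83 → 76.
Rows: 163 × 33/30 = 179.30 → 179.
contrast-panel cast-on: 56 × 26/24 = 60.67 → 61.

Cast on 76 stitches; work 179 rows; contrast-panel cast-on 61 stitches.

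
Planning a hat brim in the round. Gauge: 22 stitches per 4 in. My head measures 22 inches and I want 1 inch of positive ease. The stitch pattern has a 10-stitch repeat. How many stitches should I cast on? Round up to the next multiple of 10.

130 stitches.

Finished = 22 + 1 = 23 inches.
22 / 4 = 5.5 sts/in.
23 × 5.5 = 126.50 sts.
Next multiple of 10: 130.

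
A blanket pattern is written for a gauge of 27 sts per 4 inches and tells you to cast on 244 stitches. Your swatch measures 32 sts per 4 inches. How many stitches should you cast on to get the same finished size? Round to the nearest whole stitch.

Scale factor = 32 / 27 = 1.185.
244 × 32 / 27 = 289.19 sts.
→ 289 sts.

Cast on 289 stitches.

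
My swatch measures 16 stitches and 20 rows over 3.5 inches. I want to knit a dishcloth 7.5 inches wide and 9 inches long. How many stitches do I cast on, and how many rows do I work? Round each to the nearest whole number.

Stitch gauge = 16/3.5 = 4.571 sts/in; 7.5 × 4.571 = 34.29 → 34 sts.
Row gauge = 20/3.5 = 5.714 rows/in; 9 × 5.714 = 51.43 → 51 rows.

Cast on 34 stitches and work 51 rows.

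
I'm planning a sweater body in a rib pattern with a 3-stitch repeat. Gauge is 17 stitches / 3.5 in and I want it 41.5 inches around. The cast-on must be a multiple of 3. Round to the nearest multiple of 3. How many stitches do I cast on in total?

Cast on 201 stitches.

17 / 3.5 = 4.857 sts per inch.
41.5 × 4.857 = 201.57 sts.
Nearest multiple of 3: 201.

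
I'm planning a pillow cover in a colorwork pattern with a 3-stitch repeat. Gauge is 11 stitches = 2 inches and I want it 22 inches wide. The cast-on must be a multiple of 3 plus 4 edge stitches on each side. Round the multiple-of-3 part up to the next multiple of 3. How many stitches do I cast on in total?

11 / 2 = 5.5 sts per inch.
22 × 5.5 = 121.00 sts.
Less 8 edge sts → 113.00 for the repeat.
Next multiple of 3: 114.
Add back 8 edge sts → 122.

CO 122 sts.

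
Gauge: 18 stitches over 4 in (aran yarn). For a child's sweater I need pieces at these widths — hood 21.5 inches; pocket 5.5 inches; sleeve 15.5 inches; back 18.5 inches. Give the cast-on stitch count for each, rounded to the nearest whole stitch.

hood 97; pocket 25; sleeve 70; back 83.

Rate = 18/4 = 4.5 sts per in.
hood: 21.5 × 4.5 = 96.75 → 97.
pocket: 5.5 × 4.5 = 24.75 → 25.
sleeve: 15.5 × 4.5 = 69.75 → 70.
back: 18.5 × 4.5 = 83.25 → 83.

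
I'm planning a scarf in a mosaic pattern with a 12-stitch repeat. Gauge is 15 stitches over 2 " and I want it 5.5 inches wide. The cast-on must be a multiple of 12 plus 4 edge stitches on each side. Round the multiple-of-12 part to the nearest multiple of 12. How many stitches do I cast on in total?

Cast on 44 stitches.

15 / 2 = 7.5 sts per inch.
5.5 × 7.5 = 41.25 sts.
Less 8 edge sts → 33.25 for the repeat.
Nearest multiple of 12: 36.
Add back 8 edge sts → 44.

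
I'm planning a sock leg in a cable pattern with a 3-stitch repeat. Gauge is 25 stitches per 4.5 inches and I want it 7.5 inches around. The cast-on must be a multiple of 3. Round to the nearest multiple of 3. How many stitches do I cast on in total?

25 / 4.5 = 5.556 sts per inch.
7.5 × 5.556 = 41.67 sts.
Nearest multiple of 3: 42.

Cast on 42 stitches.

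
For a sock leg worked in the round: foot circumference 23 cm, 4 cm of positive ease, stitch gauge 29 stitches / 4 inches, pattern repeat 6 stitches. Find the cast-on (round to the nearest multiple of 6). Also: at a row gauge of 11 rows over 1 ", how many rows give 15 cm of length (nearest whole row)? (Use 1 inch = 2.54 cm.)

Finished = 23 + 4 = 27 cm.
27 cm × 1/2.54 = 10.63 inches.
29/4 = 7.25 sts per in; 10.63 × 7.25 = 77.07 sts.
Nearest multiple of 6 → 78.
15 cm = 5.91 inches; × 11 = 64.96 → 65 rows.

Cast on 78 stitches; work 65 rows.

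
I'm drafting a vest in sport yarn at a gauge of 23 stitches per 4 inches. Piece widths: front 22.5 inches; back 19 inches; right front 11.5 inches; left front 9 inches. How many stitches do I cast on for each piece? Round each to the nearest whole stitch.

front 129; back 109; right front 66; left front 52.

Rate = 23/4 = 5.75 sts per in.
front: 22.5 × 5.75 = 129.38 → 129.
back: 19 × 5.75 = 109.25 → 109.
right front: 11.5 × 5.75 = 66.12 → 66.
left front: 9 × 5.75 = 51.75 → 52.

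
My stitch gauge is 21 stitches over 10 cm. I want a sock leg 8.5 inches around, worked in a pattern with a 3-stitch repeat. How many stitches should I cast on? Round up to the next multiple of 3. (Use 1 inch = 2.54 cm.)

CO 48 sts.

8.5 in = 8.5 × 2.54 = 21.59 cm.
21 / 10 = 2.1 sts/cm.
21.59 × 2.1 = 45.34 sts.
→ 48.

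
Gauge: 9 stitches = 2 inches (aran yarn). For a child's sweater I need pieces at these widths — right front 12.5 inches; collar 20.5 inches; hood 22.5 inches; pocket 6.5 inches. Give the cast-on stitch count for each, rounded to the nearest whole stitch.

right front 56; collar 92; hood 101; pocket 29.

Rate = 9/2 = 4.5 sts per in.
right front: 12.5 × 4.5 = 56.25 → 56.
collar: 20.5 × 4.5 = 92.25 → 92.
hood: 22.5 × 4.5 = 101.25 → 101.
pocket: 6.5 × 4.5 = 29.25 → 29.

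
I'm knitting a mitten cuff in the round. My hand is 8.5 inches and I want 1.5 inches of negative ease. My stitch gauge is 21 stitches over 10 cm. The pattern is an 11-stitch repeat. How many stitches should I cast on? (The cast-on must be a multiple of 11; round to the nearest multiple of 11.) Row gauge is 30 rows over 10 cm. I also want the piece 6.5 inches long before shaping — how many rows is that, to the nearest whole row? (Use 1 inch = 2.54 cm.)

Cast on 33 stitches; work 50 rows.

Finished = 8.5 − 1.5 = 7 inches.
7 inches × 2.54 = 17.78 cm.
21/10 = 2.1 sts per cm; 17.78 × 2.1 = 37.34 sts.
Nearest multiple of 11 → 33.
6.5 inches = 16.51 cm; × 3 = 49.53 → 50 rows.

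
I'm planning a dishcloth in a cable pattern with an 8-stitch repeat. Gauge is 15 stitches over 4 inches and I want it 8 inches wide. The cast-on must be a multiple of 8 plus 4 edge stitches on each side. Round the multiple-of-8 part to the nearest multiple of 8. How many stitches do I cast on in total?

CO 32 sts.

15 / 4 = 3.75 sts per inch.
8 × 3.75 = 30.00 sts.
Less 8 edge sts → 22.00 for the repeat.
Nearest multiple of 8: 24.
Add back 8 edge sts → 32.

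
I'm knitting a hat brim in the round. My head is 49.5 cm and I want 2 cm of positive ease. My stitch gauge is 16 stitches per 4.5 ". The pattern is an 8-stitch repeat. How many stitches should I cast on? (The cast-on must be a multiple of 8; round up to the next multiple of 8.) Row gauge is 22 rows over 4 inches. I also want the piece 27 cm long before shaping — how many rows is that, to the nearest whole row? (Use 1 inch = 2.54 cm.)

Finished = 49.5 + 2 = 51.5 cm.
51.5 cm × 1/2.54 = 20.28 inches.
16/4.5 = 3.556 sts per in; 20.28 × 3.556 = 72.09 sts.
Next multiple of 8 → 80.
27 cm = 10.63 inches; × 5.5 = 58.46 → 58 rows.

Cast on 80 stitches; work 58 rows.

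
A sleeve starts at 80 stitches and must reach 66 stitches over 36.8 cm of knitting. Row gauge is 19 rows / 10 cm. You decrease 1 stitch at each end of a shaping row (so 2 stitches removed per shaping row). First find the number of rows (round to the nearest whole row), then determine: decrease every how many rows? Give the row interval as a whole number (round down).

Decrease every 10th row.

Rows = 36.8 × 1.9 = 69.9 → 70 rows.
Stitches to remove: 14 → 7 shaping rows (at 2 st each).
70 / 7 = 10.00 → every 10 rows.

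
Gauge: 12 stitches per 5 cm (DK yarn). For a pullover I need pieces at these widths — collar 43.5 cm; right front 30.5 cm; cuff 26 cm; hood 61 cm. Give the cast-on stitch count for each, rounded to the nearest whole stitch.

collar 104; right front 73; cuff 62; hood 146.

Rate = 12/5 = 2.4 sts per cm.
collar: 43.5 × 2.4 = 104.40 → 104.
right front: 30.5 × 2.4 = 73.20 → 73.
cuff: 26 × 2.4 = 62.40 → 62.
hood: 61 × 2.4 = 146.40 → 146.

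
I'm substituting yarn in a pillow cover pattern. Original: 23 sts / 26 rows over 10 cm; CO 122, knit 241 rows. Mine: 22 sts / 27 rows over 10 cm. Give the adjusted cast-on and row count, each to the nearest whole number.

Stitches: 122 × 22/23 = 116.70 → 117.
Rows: 241 × 27/26 = 250.27 → 250.

Cast on 117 stitches; work 250 rows.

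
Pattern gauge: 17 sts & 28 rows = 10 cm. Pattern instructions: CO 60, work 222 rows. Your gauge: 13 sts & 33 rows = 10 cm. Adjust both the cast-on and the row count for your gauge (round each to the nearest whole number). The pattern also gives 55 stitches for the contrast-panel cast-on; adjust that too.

Cast on 46 stitches; work 262 rows; contrast-panel cast-on 42 stitches.

Stitches: 60 × 13/17 = 45.88 → 46.
Rows: 222 × 33/28 = 261.64 → 262.
contrast-panel cast-on: 55 × 13/17 = 42.06 → 42.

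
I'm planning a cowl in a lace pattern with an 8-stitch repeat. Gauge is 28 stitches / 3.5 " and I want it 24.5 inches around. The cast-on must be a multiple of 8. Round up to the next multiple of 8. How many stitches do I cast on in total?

28 / 3.5 = 8 sts per inch.
24.5 × 8 = 196.00 sts.
Next multiple of 8: 200.

Cast on 200 stitches.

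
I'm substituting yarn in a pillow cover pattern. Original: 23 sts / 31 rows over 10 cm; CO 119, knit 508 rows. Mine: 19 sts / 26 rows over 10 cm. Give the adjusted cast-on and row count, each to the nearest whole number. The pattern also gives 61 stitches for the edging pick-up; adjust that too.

Stitches: 119 × 19/23 = 98.30 → 98.
Rows: 508 × 26/31 = 426.06 → 426.
edging pick-up: 61 × 19/23 = 50.39 → 50.

Cast on 98 stitches; work 426 rows; edging pick-up 50 stitches.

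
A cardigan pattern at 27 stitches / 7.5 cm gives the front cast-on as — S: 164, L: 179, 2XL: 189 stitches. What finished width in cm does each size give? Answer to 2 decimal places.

S 45.56 cm; L 49.72 cm; 2XL 52.50 cm.

27/7.5 = 3.6 sts per cm.
S: 164 / 3.6 = 45.556 → 45.56 cm.
L: 179 / 3.6 = 49.722 → 49.72 cm.
2XL: 189 / 3.6 = 52.500 → 52.50 cm.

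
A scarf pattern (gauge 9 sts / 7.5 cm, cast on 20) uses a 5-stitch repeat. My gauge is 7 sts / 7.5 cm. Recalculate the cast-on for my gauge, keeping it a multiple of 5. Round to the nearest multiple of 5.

20 × 7 / 9 = 15.56.
Nearest multiple of 5: 15.

CO 15 sts.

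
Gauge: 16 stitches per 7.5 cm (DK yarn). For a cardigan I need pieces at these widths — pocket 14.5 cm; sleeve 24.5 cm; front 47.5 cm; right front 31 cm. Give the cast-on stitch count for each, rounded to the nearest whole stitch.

pocket 31; sleeve 52; front 101; right front 66.

Rate = 16/7.5 = 2.133 sts per cm.
pocket: 14.5 × 2.133 = 30.93 → 31.
sleeve: 24.5 × 2.133 = 52.27 → 52.
front: 47.5 × 2.133 = 101.33 → 101.
right front: 31 × 2.133 = 66.13 → 66.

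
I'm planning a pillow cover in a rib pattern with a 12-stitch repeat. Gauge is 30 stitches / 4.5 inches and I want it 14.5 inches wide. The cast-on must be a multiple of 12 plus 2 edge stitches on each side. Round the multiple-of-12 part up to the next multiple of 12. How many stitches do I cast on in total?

100 stitches.

30 / 4.5 = 6.667 sts per inch.
14.5 × 6.667 = 96.67 sts.
Less 4 edge sts → 92.67 for the repeat.
Next multiple of 12: 96.
Add back 4 edge sts → 100.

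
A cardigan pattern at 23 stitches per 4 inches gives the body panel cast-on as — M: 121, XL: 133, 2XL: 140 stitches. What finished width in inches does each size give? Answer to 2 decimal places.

23/4 = 5.75 sts per in.
M: 121 / 5.75 = 21.043 → 21.04 in.
XL: 133 / 5.75 = 23.130 → 23.13 in.
2XL: 140 / 5.75 = 24.348 → 24.35 in.

M 21.04 inches; XL 23.13 inches; 2XL 24.35 inches.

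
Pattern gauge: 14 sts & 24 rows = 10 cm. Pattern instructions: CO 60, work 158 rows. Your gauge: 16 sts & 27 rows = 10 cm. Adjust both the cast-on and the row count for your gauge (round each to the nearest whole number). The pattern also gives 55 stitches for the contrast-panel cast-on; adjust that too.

Stitches: 60 × 16/14 = 68.57 → 69.
Rows: 158 × 27/24 = 177.75 → 178.
contrast-panel cast-on: 55 × 16/14 = 62.86 → 63.

Cast on 69 stitches; work 178 rows; contrast-panel cast-on 63 stitches.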